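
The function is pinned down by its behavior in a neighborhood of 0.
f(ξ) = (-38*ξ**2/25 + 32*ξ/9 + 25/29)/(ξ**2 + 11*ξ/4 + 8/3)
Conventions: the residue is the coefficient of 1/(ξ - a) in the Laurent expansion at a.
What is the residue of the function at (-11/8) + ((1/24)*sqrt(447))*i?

The factor ξ**2 + 11*ξ/4 + 8/3 splits as (ξ - a)(ξ - a') with a = (-11/8) + ((1/24)*sqrt(447))*i, a' = (-11/8) - ((1/24)*sqrt(447))*i. At the order-1 pole a set g(ξ) = (ξ - a)*f(ξ) = [-38*ξ**2/25 + 32*ξ/9 + 25/29] / (ξ - a').
Simple pole: residue = g(a) at a = (-11/8) + ((1/24)*sqrt(447))*i, which is (3481/900) + ((597271/3888900)*sqrt(447))*i.

The residue is (3481/900) + ((597271/3888900)*sqrt(447))*i.


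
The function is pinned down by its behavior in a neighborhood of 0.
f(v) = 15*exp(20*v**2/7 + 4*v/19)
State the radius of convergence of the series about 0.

The radius of convergence is infinite.

The factor exp(20*v**2/7 + 4*v/19) is entire and contributes no finite singular point.
The polynomial part has no poles.
No finite singular points: the Taylor series at 0 converges everywhere.


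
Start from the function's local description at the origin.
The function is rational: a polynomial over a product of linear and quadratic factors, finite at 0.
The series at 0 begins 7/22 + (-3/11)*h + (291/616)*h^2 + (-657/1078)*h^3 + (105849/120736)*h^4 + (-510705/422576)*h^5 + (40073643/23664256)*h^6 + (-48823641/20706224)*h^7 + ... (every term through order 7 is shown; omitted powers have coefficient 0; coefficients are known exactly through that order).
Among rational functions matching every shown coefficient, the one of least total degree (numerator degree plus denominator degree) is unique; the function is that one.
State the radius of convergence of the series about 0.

No rational of total degree below 2 reproduces all 8 coefficients; solving the [0/2] Pade equations on them gives f(h) = -14/(33*(h**2 - 8*h/7 - 4/3)), whose expansion matches every shown term.
Denominator factor (h**2 - 8*h/7 - 4/3): discriminant 976/147, real irrational roots 4/7 + (2/21)*sqrt(183) and 4/7 - (2/21)*sqrt(183); poles of order 1, moduli 4/7 + (2/21)*sqrt(183) and -4/7 + (2/21)*sqrt(183).
The radius of convergence is the smallest modulus among the singular points: -4/7 + (2/21)*sqrt(183).

The radius of convergence is -4/7 + (2/21)*sqrt(183).


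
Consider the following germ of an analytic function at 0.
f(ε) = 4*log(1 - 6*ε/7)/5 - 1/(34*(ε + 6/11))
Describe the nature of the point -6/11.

The point is a pole of order 1.

The denominator factor ε + 6/11 vanishes at -6/11 and appears to the power 1; the numerator there equals -1/34, nonzero, and no other factor vanishes.
The branch terms are analytic at this point.
Hence a pole whose order is the multiplicity, 1.


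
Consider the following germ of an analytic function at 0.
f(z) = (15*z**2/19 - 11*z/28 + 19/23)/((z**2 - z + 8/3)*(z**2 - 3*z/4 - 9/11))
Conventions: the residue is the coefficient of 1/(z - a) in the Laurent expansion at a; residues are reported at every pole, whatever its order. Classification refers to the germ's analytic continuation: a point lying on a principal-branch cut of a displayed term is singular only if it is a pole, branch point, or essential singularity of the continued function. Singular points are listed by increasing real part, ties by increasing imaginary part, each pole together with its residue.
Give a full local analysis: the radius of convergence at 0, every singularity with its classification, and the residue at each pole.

Denominator factor (z**2 - z + 8/3): discriminant -29/3, complex-conjugate roots (1/2) + ((1/6)*sqrt(87))*i and (1/2) - ((1/6)*sqrt(87))*i; poles of order 1, moduli (2/3)*sqrt(6) and (2/3)*sqrt(6).
Denominator factor (z**2 - 3*z/4 - 9/11): discriminant 675/176, real irrational roots 3/8 + (15/88)*sqrt(33) and 3/8 - (15/88)*sqrt(33); poles of order 1, moduli 3/8 + (15/88)*sqrt(33) and -3/8 + (15/88)*sqrt(33).
The radius of convergence is the smallest modulus among the singular points: -3/8 + (15/88)*sqrt(33).
The factor z**2 - 3*z/4 - 9/11 splits as (z - a)(z - a') with a = 3/8 - (15/88)*sqrt(33), a' = 3/8 + (15/88)*sqrt(33). At the order-1 pole a set g(z) = (z - a)*f(z) = [(15*z**2/19 - 11*z/28 + 19/23)/(z**2 - z + 8/3)] / (z - a').
Simple pole: residue = g(a) at a = 3/8 - (15/88)*sqrt(33), which is 7077939/152433029 - (13433891/326642205)*sqrt(33).
The factor z**2 - z + 8/3 splits as (z - a)(z - a') with a = (1/2) - ((1/6)*sqrt(87))*i, a' = (1/2) + ((1/6)*sqrt(87))*i. At the order-1 pole a set g(z) = (z - a)*f(z) = [(15*z**2/19 - 11*z/28 + 19/23)/(z**2 - 3*z/4 - 9/11)] / (z - a').
Simple pole: residue = g(a) at a = (1/2) - ((1/6)*sqrt(87))*i, which is (-7077939/152433029) + ((51583422/4420557841)*sqrt(87))*i.
The factor z**2 - z + 8/3 splits as (z - a)(z - a') with a = (1/2) + ((1/6)*sqrt(87))*i, a' = (1/2) - ((1/6)*sqrt(87))*i. At the order-1 pole a set g(z) = (z - a)*f(z) = [(15*z**2/19 - 11*z/28 + 19/23)/(z**2 - 3*z/4 - 9/11)] / (z - a').
Simple pole: residue = g(a) at a = (1/2) + ((1/6)*sqrt(87))*i, which is (-7077939/152433029) - ((51583422/4420557841)*sqrt(87))*i.
The factor z**2 - 3*z/4 - 9/11 splits as (z - a)(z - a') with a = 3/8 + (15/88)*sqrt(33), a' = 3/8 - (15/88)*sqrt(33). At the order-1 pole a set g(z) = (z - a)*f(z) = [(15*z**2/19 - 11*z/28 + 19/23)/(z**2 - z + 8/3)] / (z - a').
Simple pole: residue = g(a) at a = 3/8 + (15/88)*sqrt(33), which is 7077939/152433029 + (13433891/326642205)*sqrt(33).
List the singular points by increasing real part (a conjugate pair: the negative imaginary part first).

Radius of convergence at 0: -3/8 + (15/88)*sqrt(33).
At 3/8 - (15/88)*sqrt(33): a pole of order 1; residue 7077939/152433029 - (13433891/326642205)*sqrt(33).
At (1/2) - ((1/6)*sqrt(87))*i: a pole of order 1; residue (-7077939/152433029) + ((51583422/4420557841)*sqrt(87))*i.
At (1/2) + ((1/6)*sqrt(87))*i: a pole of order 1; residue (-7077939/152433029) - ((51583422/4420557841)*sqrt(87))*i.
At 3/8 + (15/88)*sqrt(33): a pole of order 1; residue 7077939/152433029 + (13433891/326642205)*sqrt(33).


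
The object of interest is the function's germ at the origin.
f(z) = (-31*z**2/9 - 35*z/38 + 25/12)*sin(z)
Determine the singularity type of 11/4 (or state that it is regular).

There is no denominator, hence no pole anywhere.
The factor sin(z) is entire.
So the germ continues analytically to 11/4.

The point is a regular point.


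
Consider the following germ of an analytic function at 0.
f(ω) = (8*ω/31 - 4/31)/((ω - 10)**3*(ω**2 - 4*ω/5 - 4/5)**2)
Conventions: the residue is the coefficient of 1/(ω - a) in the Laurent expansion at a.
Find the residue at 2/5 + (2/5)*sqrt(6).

The residue is -7225/734845824 - (275/20412384)*sqrt(6).

The factor ω**2 - 4*ω/5 - 4/5 splits as (ω - a)(ω - a') with a = 2/5 + (2/5)*sqrt(6), a' = 2/5 - (2/5)*sqrt(6). At the order-2 pole a set g(ω) = (ω - a)^2*f(ω) = [(8*ω/31 - 4/31)/(ω - 10)**3] / (ω - a')^2.
Order-2 pole: residue = g'(a); g'(2/5 + (2/5)*sqrt(6)) = -7225/734845824 - (275/20412384)*sqrt(6), so the residue is -7225/734845824 - (275/20412384)*sqrt(6).


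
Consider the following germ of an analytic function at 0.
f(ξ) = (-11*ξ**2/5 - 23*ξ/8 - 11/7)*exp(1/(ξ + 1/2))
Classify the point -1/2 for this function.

The point is an essential singularity.

The exponent 1/(ξ - (-1/2)) has a pole at -1/2, so exp(1/(ξ - (-1/2))) takes every nonzero value near it: an essential singularity (not a pole of any order).


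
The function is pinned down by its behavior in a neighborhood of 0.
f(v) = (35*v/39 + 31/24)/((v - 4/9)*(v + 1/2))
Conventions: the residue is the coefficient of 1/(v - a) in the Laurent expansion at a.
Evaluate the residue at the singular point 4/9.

The residue is 4747/2652.

At the order-1 pole 4/9 set g(v) = (v - (4/9))*f(v) = (35*v/39 + 31/24)/(v + 1/2).
Simple pole: residue = g(a) at a = 4/9, which is 4747/2652.


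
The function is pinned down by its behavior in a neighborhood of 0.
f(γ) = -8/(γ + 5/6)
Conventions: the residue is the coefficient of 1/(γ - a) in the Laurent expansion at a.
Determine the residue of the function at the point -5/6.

The residue is -8.

At the order-1 pole -5/6 set g(γ) = (γ - (-5/6))*f(γ) = -8.
Simple pole: residue = g(a) at a = -5/6, which is -8.


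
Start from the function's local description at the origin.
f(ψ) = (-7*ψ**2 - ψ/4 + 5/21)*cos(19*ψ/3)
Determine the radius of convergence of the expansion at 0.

The factor cos(19*ψ/3) is entire and contributes no finite singular point.
The polynomial part has no poles.
No finite singular points: the Taylor series at 0 converges everywhere.

The radius of convergence is infinite.


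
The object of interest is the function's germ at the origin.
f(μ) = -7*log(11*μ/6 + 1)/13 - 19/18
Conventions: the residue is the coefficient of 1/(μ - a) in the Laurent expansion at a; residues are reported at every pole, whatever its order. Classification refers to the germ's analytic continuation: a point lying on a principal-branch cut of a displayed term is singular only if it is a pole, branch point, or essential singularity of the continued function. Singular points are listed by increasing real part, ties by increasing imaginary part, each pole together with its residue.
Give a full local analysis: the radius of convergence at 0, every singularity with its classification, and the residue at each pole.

Radius of convergence at 0: 6/11.
At -6/11: a logarithmic branch point.

Branch term (-7/13)*log(1 - μ/(-6/11)): its argument vanishes at μ = -6/11, a logarithmic branch point, modulus 6/11.
The radius of convergence is the smallest modulus among the singular points: 6/11.


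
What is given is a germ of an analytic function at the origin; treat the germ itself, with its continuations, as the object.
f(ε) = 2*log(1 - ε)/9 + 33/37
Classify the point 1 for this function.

The term (2/9)*log(1 - ε/(1)) has argument 1 - 1/(1) = 0 at 1: a logarithmic (infinitely-sheeted) branch point; the remaining terms are analytic or single-valued there.

The point is a logarithmic branch point.


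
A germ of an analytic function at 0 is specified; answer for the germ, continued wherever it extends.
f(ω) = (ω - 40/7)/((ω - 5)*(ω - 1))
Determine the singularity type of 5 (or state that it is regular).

The point is a pole of order 1.

The denominator factor ω - 5 vanishes at 5 and appears to the power 1; the numerator there equals -5/7, nonzero, and no other factor vanishes.
Hence a pole whose order is the multiplicity, 1.


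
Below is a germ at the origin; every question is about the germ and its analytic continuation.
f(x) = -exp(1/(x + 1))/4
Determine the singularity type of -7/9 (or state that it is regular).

There is no denominator, hence no pole anywhere.
The essential point of exp(1/(x - (-1))) is -1, not -7/9.
So the germ continues analytically to -7/9.

The point is a regular point.


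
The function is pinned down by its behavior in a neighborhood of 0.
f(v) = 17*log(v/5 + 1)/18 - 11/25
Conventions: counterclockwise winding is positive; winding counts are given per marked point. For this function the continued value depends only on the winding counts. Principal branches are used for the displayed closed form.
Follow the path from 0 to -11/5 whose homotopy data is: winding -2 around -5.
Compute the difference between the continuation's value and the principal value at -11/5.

The rational part is single-valued and drops out of the difference; each branch term changes only by its own monodromy.
(17/18)*log(1 - v/(-5)): each positive loop around -5 adds 2*pi*i to the log, so winding -2 contributes (17/18)*(-2)*2*pi*i = -(34/9)*pi*i.
Summing the contributions at v = -11/5 gives -(34/9)*pi*i.

Continued minus principal equals -(34/9)*pi*i.


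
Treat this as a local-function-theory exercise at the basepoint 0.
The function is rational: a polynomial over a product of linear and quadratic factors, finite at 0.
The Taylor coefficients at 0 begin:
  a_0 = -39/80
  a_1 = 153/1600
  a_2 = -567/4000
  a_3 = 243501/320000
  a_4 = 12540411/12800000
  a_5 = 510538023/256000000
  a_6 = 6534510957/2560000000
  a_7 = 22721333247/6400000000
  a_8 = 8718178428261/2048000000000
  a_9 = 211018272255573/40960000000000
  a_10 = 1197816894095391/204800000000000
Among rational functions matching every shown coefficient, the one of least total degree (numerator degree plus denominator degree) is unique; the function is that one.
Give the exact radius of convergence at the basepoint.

The radius of convergence is 10/9.

No rational of total degree below 9 reproduces all 11 coefficients; solving the [2/7] Pade equations on them gives f(v) = (v**2/10 + 8*v - 13/3)/((v - 10/9)*(v**2 + v/2 - 2)**3), whose expansion matches every shown term.
Denominator factor (v - 10/9): pole of order 1 at 10/9, modulus 10/9.
Denominator factor (v**2 + v/2 - 2)^3: discriminant 33/4, real irrational roots -1/4 + (1/4)*sqrt(33) and -1/4 - (1/4)*sqrt(33); poles of order 3, moduli -1/4 + (1/4)*sqrt(33) and 1/4 + (1/4)*sqrt(33).
The radius of convergence is the smallest modulus among the singular points: 10/9.


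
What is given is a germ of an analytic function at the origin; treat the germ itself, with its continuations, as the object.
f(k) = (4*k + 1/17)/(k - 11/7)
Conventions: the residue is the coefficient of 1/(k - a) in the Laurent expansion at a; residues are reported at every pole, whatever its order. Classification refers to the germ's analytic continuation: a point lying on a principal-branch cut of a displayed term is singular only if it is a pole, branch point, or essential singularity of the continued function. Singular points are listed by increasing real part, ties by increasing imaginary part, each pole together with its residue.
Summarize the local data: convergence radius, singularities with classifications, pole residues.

Denominator factor (k - 11/7): pole of order 1 at 11/7, modulus 11/7.
The radius of convergence is the smallest modulus among the singular points: 11/7.
At the order-1 pole 11/7 set g(k) = (k - (11/7))*f(k) = 4*k + 1/17.
Simple pole: residue = g(a) at a = 11/7, which is 755/119.

Radius of convergence at 0: 11/7.
At 11/7: a pole of order 1; residue 755/119.


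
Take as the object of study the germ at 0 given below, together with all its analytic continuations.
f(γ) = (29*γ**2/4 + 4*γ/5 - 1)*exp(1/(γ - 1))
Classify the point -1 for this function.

There is no denominator, hence no pole anywhere.
The essential point of exp(1/(γ - (1))) is 1, not -1.
So the germ continues analytically to -1.

The point is a regular point.


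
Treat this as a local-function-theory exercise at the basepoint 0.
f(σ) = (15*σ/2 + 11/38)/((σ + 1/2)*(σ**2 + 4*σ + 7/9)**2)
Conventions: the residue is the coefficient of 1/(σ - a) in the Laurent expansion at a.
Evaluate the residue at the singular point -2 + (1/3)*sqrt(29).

The factor σ**2 + 4*σ + 7/9 splits as (σ - a)(σ - a') with a = -2 + (1/3)*sqrt(29), a' = -2 - (1/3)*sqrt(29). At the order-2 pole a set g(σ) = (σ - a)^2*f(σ) = [(15*σ/2 + 11/38)/(σ + 1/2)] / (σ - a')^2.
Order-2 pole: residue = g'(a); g'(-2 + (1/3)*sqrt(29)) = 42606/23275 + (20882367/78297100)*sqrt(29), so the residue is 42606/23275 + (20882367/78297100)*sqrt(29).

The residue is 42606/23275 + (20882367/78297100)*sqrt(29).


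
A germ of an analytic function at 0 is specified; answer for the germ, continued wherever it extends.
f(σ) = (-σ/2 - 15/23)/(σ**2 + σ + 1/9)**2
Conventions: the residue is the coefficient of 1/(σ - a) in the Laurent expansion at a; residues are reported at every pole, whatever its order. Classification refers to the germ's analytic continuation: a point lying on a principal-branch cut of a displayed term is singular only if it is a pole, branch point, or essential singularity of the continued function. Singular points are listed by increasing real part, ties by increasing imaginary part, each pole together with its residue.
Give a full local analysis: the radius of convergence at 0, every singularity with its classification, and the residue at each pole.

Denominator factor (σ**2 + σ + 1/9)^2: discriminant 5/9, real irrational roots -1/2 + (1/6)*sqrt(5) and -1/2 - (1/6)*sqrt(5); poles of order 2, moduli 1/2 - (1/6)*sqrt(5) and 1/2 + (1/6)*sqrt(5).
The radius of convergence is the smallest modulus among the singular points: 1/2 - (1/6)*sqrt(5).
The factor σ**2 + σ + 1/9 splits as (σ - a)(σ - a') with a = -1/2 - (1/6)*sqrt(5), a' = -1/2 + (1/6)*sqrt(5). At the order-2 pole a set g(σ) = (σ - a)^2*f(σ) = [-σ/2 - 15/23] / (σ - a')^2.
Order-2 pole: residue = g'(a); g'(-1/2 - (1/6)*sqrt(5)) = -(999/1150)*sqrt(5), so the residue is -(999/1150)*sqrt(5).
The factor σ**2 + σ + 1/9 splits as (σ - a)(σ - a') with a = -1/2 + (1/6)*sqrt(5), a' = -1/2 - (1/6)*sqrt(5). At the order-2 pole a set g(σ) = (σ - a)^2*f(σ) = [-σ/2 - 15/23] / (σ - a')^2.
Order-2 pole: residue = g'(a); g'(-1/2 + (1/6)*sqrt(5)) = (999/1150)*sqrt(5), so the residue is (999/1150)*sqrt(5).
List the singular points by increasing real part (a conjugate pair: the negative imaginary part first).

Radius of convergence at 0: 1/2 - (1/6)*sqrt(5).
At -1/2 - (1/6)*sqrt(5): a pole of order 2; residue -(999/1150)*sqrt(5).
At -1/2 + (1/6)*sqrt(5): a pole of order 2; residue (999/1150)*sqrt(5).


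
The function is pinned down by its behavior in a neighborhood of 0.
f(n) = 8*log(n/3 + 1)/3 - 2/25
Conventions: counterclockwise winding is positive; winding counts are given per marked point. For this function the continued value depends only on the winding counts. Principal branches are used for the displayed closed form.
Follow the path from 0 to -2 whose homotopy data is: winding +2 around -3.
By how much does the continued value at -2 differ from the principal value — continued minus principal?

The rational part is single-valued and drops out of the difference; each branch term changes only by its own monodromy.
(8/3)*log(1 - n/(-3)): each positive loop around -3 adds 2*pi*i to the log, so winding +2 contributes (8/3)*(2)*2*pi*i = (32/3)*pi*i.
Summing the contributions at n = -2 gives (32/3)*pi*i.

Continued minus principal equals (32/3)*pi*i.


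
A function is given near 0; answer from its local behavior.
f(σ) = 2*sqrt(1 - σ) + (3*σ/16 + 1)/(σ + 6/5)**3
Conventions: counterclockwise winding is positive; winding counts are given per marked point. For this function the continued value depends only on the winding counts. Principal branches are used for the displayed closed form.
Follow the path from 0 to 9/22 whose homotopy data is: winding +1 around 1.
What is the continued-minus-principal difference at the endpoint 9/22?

Continued minus principal equals -(2/11)*sqrt(286).

The rational part is single-valued and drops out of the difference; each branch term changes only by its own monodromy.
(2)*sqrt(1 - σ/(1)): winding +1 is odd, the square root flips sign, contributing -2*(2)*sqrt(1 - (9/22)/(1)) = -2*(2)*sqrt(13/22) = -(2/11)*sqrt(286).
Summing the contributions at σ = 9/22 gives -(2/11)*sqrt(286).


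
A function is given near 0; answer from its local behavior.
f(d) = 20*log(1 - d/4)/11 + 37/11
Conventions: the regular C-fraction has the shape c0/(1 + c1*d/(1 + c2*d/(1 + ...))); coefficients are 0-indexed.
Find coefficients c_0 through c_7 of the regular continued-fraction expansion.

Taylor coefficients (expand at 0): a_0 = 37/11, a_1 = -5/11, a_2 = -5/88, a_3 = -5/528, a_4 = -5/2816, a_5 = -1/2816, a_6 = -5/67584, a_7 = -5/315392.
c0 = a_0 = 37/11. Peel one level at a time: if S = 1 + c*d/S' with S'(0) = 1, then c is the d-coefficient of S and S' = c*d/(S - 1).
S_1 = c0/f = 1 + (5/37)*d + (385/10952)*d^2 + ...; c1 = 5/37.
S_2 = c1*d/(S_1 - 1) = 1 + (-77/296)*d + (-1/192)*d^2 + ...; c2 = -77/296.
S_3 = c2*d/(S_2 - 1) = 1 + (-37/1848)*d + (-3589/1707552)*d^2 + ...; c3 = -37/1848.
S_4 = c3*d/(S_3 - 1) = 1 + (-97/924)*d + (-1/240)*d^2 + ...; c4 = -97/924.
S_5 = c4*d/(S_4 - 1) = 1 + (-77/1940)*d + (-25487/7527200)*d^2 + ...; c5 = -77/1940.
S_6 = c5*d/(S_5 - 1) = 1 + (-331/3880)*d + (-9/2240)*d^2 + ...; c6 = -331/3880.
S_7 = c6*d/(S_6 - 1) = 1 + (-873/18536)*d + ...; c7 = -873/18536.

The regular C-fraction coefficients are [37/11, 5/37, -77/296, -37/1848, -97/924, -77/1940, -331/3880, -873/18536].


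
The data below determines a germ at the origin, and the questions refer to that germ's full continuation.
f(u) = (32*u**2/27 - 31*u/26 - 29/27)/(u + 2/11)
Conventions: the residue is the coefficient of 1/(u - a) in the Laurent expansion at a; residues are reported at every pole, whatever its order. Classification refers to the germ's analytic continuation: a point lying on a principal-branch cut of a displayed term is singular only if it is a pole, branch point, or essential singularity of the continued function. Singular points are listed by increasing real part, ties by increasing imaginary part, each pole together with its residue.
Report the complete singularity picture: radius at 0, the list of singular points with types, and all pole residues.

Radius of convergence at 0: 2/11.
At -2/11: a pole of order 1; residue -11582/14157.

Denominator factor (u + 2/11): pole of order 1 at -2/11, modulus 2/11.
The radius of convergence is the smallest modulus among the singular points: 2/11.
At the order-1 pole -2/11 set g(u) = (u - (-2/11))*f(u) = 32*u**2/27 - 31*u/26 - 29/27.
Simple pole: residue = g(a) at a = -2/11, which is -11582/14157.


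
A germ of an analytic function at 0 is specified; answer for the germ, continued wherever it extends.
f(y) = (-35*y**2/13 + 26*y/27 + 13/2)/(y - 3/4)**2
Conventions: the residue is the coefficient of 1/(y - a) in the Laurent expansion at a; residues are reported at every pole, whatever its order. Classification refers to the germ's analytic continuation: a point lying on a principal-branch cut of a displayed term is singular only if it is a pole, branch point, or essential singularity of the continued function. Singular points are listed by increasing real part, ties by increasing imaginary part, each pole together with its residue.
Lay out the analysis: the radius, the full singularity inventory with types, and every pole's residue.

Denominator factor (y - 3/4)^2: pole of order 2 at 3/4, modulus 3/4.
The radius of convergence is the smallest modulus among the singular points: 3/4.
At the order-2 pole 3/4 set g(y) = (y - (3/4))^2*f(y) = -35*y**2/13 + 26*y/27 + 13/2.
Order-2 pole: residue = g'(a); g'(3/4) = -2159/702, so the residue is -2159/702.

Radius of convergence at 0: 3/4.
At 3/4: a pole of order 2; residue -2159/702.


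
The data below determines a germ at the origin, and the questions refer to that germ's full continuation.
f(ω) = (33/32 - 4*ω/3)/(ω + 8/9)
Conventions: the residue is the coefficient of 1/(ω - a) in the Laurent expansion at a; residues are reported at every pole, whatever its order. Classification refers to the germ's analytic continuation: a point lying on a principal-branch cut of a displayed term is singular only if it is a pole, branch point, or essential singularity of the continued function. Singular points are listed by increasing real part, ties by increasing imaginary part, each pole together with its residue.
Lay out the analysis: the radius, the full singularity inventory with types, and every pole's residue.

Denominator factor (ω + 8/9): pole of order 1 at -8/9, modulus 8/9.
The radius of convergence is the smallest modulus among the singular points: 8/9.
At the order-1 pole -8/9 set g(ω) = (ω - (-8/9))*f(ω) = 33/32 - 4*ω/3.
Simple pole: residue = g(a) at a = -8/9, which is 1915/864.

Radius of convergence at 0: 8/9.
At -8/9: a pole of order 1; residue 1915/864.


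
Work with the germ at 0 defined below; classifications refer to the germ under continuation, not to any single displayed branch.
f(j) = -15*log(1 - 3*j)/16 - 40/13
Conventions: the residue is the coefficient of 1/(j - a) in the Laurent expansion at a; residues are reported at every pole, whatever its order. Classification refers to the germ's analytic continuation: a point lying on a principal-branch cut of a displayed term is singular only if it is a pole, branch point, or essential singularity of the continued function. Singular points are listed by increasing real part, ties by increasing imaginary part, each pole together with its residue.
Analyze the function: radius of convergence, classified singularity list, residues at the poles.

Branch term (-15/16)*log(1 - j/(1/3)): its argument vanishes at j = 1/3, a logarithmic branch point, modulus 1/3.
The radius of convergence is the smallest modulus among the singular points: 1/3.

Radius of convergence at 0: 1/3.
At 1/3: a logarithmic branch point.


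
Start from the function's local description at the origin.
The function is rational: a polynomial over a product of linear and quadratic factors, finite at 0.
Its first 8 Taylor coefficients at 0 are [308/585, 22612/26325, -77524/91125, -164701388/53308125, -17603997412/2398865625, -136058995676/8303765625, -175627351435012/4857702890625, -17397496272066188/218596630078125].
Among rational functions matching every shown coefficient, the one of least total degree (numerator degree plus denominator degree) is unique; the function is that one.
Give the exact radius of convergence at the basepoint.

The radius of convergence is 5/11.

No rational of total degree below 4 reproduces all 8 coefficients; solving the [2/2] Pade equations on them gives f(ω) = (-8*ω**2/3 - 6*ω/11 + 7/13)/((ω - 9/4)*(ω - 5/11)), whose expansion matches every shown term.
Denominator factor (ω - 9/4): pole of order 1 at 9/4, modulus 9/4.
Denominator factor (ω - 5/11): pole of order 1 at 5/11, modulus 5/11.
The radius of convergence is the smallest modulus among the singular points: 5/11.


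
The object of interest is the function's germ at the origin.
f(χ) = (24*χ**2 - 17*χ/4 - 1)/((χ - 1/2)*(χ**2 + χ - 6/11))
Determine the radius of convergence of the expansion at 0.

The radius of convergence is -1/2 + (1/22)*sqrt(385).

Denominator factor (χ**2 + χ - 6/11): discriminant 35/11, real irrational roots -1/2 + (1/22)*sqrt(385) and -1/2 - (1/22)*sqrt(385); poles of order 1, moduli -1/2 + (1/22)*sqrt(385) and 1/2 + (1/22)*sqrt(385).
Denominator factor (χ - 1/2): pole of order 1 at 1/2, modulus 1/2.
The radius of convergence is the smallest modulus among the singular points: -1/2 + (1/22)*sqrt(385).


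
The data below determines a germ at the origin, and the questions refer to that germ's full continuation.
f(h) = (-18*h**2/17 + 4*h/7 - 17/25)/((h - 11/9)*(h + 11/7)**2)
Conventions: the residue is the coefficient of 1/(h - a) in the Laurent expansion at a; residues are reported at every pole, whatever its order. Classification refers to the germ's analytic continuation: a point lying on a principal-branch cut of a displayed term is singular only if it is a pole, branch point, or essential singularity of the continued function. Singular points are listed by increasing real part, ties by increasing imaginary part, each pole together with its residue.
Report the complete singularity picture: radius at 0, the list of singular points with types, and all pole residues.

Denominator factor (h - 11/9): pole of order 1 at 11/9, modulus 11/9.
Denominator factor (h + 11/7)^2: pole of order 2 at -11/7, modulus 11/7.
The radius of convergence is the smallest modulus among the singular points: 11/9.
At the order-2 pole -11/7 set g(h) = (h - (-11/7))^2*f(h) = (-18*h**2/17 + 4*h/7 - 17/25)/(h - 11/9).
Order-2 pole: residue = g'(a); g'(-11/7) = -11302209/13164800, so the residue is -11302209/13164800.
At the order-1 pole 11/9 set g(h) = (h - (11/9))*f(h) = (-18*h**2/17 + 4*h/7 - 17/25)/(h + 11/7)**2.
Simple pole: residue = g(a) at a = 11/9, which is -2636991/13164800.
List the singular points by increasing real part (a conjugate pair: the negative imaginary part first).

Radius of convergence at 0: 11/9.
At -11/7: a pole of order 2; residue -11302209/13164800.
At 11/9: a pole of order 1; residue -2636991/13164800.


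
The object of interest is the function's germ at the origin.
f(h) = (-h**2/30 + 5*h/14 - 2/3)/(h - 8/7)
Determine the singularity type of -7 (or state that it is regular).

The point is a regular point.

Denominator factors: h - 8/7 = -57/7 at h = -7 — none vanishes.
So the germ continues analytically to -7.


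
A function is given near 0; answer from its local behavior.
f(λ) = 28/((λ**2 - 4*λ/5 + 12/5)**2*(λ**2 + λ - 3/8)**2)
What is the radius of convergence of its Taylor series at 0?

The radius of convergence is -1/2 + (1/4)*sqrt(10).

Denominator factor (λ**2 + λ - 3/8)^2: discriminant 5/2, real irrational roots -1/2 + (1/4)*sqrt(10) and -1/2 - (1/4)*sqrt(10); poles of order 2, moduli -1/2 + (1/4)*sqrt(10) and 1/2 + (1/4)*sqrt(10).
Denominator factor (λ**2 - 4*λ/5 + 12/5)^2: discriminant -224/25, complex-conjugate roots (2/5) + ((2/5)*sqrt(14))*i and (2/5) - ((2/5)*sqrt(14))*i; poles of order 2, moduli (2/5)*sqrt(15) and (2/5)*sqrt(15).
The radius of convergence is the smallest modulus among the singular points: -1/2 + (1/4)*sqrt(10).


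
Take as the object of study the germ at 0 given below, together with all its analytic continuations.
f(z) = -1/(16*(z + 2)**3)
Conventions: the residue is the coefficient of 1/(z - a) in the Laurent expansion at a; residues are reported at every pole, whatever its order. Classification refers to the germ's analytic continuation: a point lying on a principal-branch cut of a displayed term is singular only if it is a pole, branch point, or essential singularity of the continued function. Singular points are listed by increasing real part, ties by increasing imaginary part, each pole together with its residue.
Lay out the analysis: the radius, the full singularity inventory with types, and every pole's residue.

Denominator factor (z + 2)^3: pole of order 3 at -2, modulus 2.
The radius of convergence is the smallest modulus among the singular points: 2.
At the order-3 pole -2 set g(z) = (z - (-2))^3*f(z) = -1/16.
Order-3 pole: residue = g''(a)/2; g''(-2) = 0, so the residue is 0.

Radius of convergence at 0: 2.
At -2: a pole of order 3; residue 0.


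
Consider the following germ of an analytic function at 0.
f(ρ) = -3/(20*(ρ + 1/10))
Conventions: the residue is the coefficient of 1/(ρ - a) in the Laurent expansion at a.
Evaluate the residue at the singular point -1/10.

The residue is -3/20.

At the order-1 pole -1/10 set g(ρ) = (ρ - (-1/10))*f(ρ) = -3/20.
Simple pole: residue = g(a) at a = -1/10, which is -3/20.


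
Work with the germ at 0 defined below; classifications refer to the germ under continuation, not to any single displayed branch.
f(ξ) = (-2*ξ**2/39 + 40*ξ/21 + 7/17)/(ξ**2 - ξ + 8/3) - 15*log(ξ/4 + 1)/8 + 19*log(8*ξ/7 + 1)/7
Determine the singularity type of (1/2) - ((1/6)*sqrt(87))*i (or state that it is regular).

The point is a pole of order 1.

The denominator factor ξ**2 - ξ + 8/3 vanishes at (1/2) - ((1/6)*sqrt(87))*i and appears to the power 1; the numerator there equals (1580/1071) - ((253/819)*sqrt(87))*i, nonzero, and no other factor vanishes.
The branch terms are analytic at this point.
Hence a pole whose order is the multiplicity, 1.


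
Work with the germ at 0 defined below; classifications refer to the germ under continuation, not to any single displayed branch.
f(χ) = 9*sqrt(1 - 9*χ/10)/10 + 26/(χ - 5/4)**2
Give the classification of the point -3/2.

The point is a regular point.

Denominator factors: χ - 5/4 = -11/4 at χ = -3/2 — none vanishes.
Branch term sqrt(1 - χ/(10/9)): argument at -3/2 is 47/20, nonzero, so -3/2 is not its branch point (a point on a principal cut is still regular for the continued germ).
So the germ continues analytically to -3/2.


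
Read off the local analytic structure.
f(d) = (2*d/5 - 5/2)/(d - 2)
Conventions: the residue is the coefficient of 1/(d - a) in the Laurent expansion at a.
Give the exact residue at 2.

The residue is -17/10.

At the order-1 pole 2 set g(d) = (d - (2))*f(d) = 2*d/5 - 5/2.
Simple pole: residue = g(a) at a = 2, which is -17/10.


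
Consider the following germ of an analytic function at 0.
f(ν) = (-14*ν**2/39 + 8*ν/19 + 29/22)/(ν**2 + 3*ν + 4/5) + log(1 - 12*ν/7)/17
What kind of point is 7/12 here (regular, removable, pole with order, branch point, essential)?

The term (1/17)*log(1 - ν/(7/12)) has argument 1 - 7/12/(7/12) = 0 at 7/12: a logarithmic (infinitely-sheeted) branch point; the remaining terms are analytic or single-valued there.

The point is a logarithmic branch point.


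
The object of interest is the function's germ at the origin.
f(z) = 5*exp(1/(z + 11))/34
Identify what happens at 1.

The point is a regular point.

There is no denominator, hence no pole anywhere.
The essential point of exp(1/(z - (-11))) is -11, not 1.
So the germ continues analytically to 1.


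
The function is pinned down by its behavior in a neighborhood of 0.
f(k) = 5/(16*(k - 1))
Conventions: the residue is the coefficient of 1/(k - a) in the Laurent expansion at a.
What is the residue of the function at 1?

The residue is 5/16.

At the order-1 pole 1 set g(k) = (k - (1))*f(k) = 5/16.
Simple pole: residue = g(a) at a = 1, which is 5/16.


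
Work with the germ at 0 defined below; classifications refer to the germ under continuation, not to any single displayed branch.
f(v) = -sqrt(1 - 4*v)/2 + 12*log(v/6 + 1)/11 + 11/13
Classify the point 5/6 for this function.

The point is a regular point.

There is no denominator, hence no pole anywhere.
Branch term sqrt(1 - v/(1/4)): argument at 5/6 is -7/3, nonzero, so 5/6 is not its branch point (a point on a principal cut is still regular for the continued germ).
Branch term log(1 - v/(-6)): argument at 5/6 is 41/36, nonzero, so 5/6 is not its branch point (a point on a principal cut is still regular for the continued germ).
So the germ continues analytically to 5/6.


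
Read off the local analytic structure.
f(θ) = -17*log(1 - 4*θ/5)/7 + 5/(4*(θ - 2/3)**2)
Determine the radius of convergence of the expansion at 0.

The radius of convergence is 2/3.

Denominator factor (θ - 2/3)^2: pole of order 2 at 2/3, modulus 2/3.
Branch term (-17/7)*log(1 - θ/(5/4)): its argument vanishes at θ = 5/4, a logarithmic branch point, modulus 5/4.
The radius of convergence is the smallest modulus among the singular points: 2/3.


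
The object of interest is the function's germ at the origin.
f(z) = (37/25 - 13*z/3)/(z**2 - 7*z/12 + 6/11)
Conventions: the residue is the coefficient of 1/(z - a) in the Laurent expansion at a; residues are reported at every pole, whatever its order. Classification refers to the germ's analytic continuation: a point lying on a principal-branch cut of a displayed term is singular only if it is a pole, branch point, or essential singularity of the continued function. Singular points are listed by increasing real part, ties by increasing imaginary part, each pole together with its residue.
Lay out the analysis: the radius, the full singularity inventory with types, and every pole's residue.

Denominator factor (z**2 - 7*z/12 + 6/11): discriminant -2917/1584, complex-conjugate roots (7/24) + ((1/264)*sqrt(32087))*i and (7/24) - ((1/264)*sqrt(32087))*i; poles of order 1, moduli (1/11)*sqrt(66) and (1/11)*sqrt(66).
The radius of convergence is the smallest modulus among the singular points: (1/11)*sqrt(66).
The factor z**2 - 7*z/12 + 6/11 splits as (z - a)(z - a') with a = (7/24) - ((1/264)*sqrt(32087))*i, a' = (7/24) + ((1/264)*sqrt(32087))*i. At the order-1 pole a set g(z) = (z - a)*f(z) = [37/25 - 13*z/3] / (z - a').
Simple pole: residue = g(a) at a = (7/24) - ((1/264)*sqrt(32087))*i, which is (-13/6) + ((389/437550)*sqrt(32087))*i.
The factor z**2 - 7*z/12 + 6/11 splits as (z - a)(z - a') with a = (7/24) + ((1/264)*sqrt(32087))*i, a' = (7/24) - ((1/264)*sqrt(32087))*i. At the order-1 pole a set g(z) = (z - a)*f(z) = [37/25 - 13*z/3] / (z - a').
Simple pole: residue = g(a) at a = (7/24) + ((1/264)*sqrt(32087))*i, which is (-13/6) - ((389/437550)*sqrt(32087))*i.
List the singular points by increasing real part (a conjugate pair: the negative imaginary part first).

Radius of convergence at 0: (1/11)*sqrt(66).
At (7/24) - ((1/264)*sqrt(32087))*i: a pole of order 1; residue (-13/6) + ((389/437550)*sqrt(32087))*i.
At (7/24) + ((1/264)*sqrt(32087))*i: a pole of order 1; residue (-13/6) - ((389/437550)*sqrt(32087))*i.


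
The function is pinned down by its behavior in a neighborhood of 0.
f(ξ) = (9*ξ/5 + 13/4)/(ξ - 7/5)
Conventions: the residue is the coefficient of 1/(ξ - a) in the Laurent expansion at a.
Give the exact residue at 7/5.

The residue is 577/100.

At the order-1 pole 7/5 set g(ξ) = (ξ - (7/5))*f(ξ) = 9*ξ/5 + 13/4.
Simple pole: residue = g(a) at a = 7/5, which is 577/100.


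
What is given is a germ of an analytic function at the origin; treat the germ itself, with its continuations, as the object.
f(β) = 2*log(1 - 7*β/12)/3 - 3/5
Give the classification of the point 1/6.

The point is a regular point.

There is no denominator, hence no pole anywhere.
Branch term log(1 - β/(12/7)): argument at 1/6 is 65/72, nonzero, so 1/6 is not its branch point (a point on a principal cut is still regular for the continued germ).
So the germ continues analytically to 1/6.


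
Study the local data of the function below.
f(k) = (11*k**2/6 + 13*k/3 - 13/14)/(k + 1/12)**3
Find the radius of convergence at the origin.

Denominator factor (k + 1/12)^3: pole of order 3 at -1/12, modulus 1/12.
The radius of convergence is the smallest modulus among the singular points: 1/12.

The radius of convergence is 1/12.


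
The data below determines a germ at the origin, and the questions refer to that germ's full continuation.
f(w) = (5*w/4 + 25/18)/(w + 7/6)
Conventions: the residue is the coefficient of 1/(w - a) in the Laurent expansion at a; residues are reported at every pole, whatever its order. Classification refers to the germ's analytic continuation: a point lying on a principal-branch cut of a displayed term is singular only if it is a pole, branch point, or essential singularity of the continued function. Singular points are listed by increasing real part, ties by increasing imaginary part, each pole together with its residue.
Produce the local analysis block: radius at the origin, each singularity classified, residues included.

Radius of convergence at 0: 7/6.
At -7/6: a pole of order 1; residue -5/72.

Denominator factor (w + 7/6): pole of order 1 at -7/6, modulus 7/6.
The radius of convergence is the smallest modulus among the singular points: 7/6.
At the order-1 pole -7/6 set g(w) = (w - (-7/6))*f(w) = 5*w/4 + 25/18.
Simple pole: residue = g(a) at a = -7/6, which is -5/72.


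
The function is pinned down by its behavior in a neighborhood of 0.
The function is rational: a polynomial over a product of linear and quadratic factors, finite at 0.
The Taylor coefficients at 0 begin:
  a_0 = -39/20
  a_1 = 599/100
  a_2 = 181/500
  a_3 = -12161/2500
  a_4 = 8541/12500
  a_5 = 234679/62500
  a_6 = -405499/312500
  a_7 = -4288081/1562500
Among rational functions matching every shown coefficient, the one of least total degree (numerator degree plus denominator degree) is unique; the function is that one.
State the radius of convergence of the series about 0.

The radius of convergence is (1/2)*sqrt(5).

No rational of total degree below 3 reproduces all 8 coefficients; solving the [1/2] Pade equations on them gives f(ω) = (7*ω - 39/16)/(ω**2 + ω/4 + 5/4), whose expansion matches every shown term.
Denominator factor (ω**2 + ω/4 + 5/4): discriminant -79/16, complex-conjugate roots (-1/8) + ((1/8)*sqrt(79))*i and (-1/8) - ((1/8)*sqrt(79))*i; poles of order 1, moduli (1/2)*sqrt(5) and (1/2)*sqrt(5).
The radius of convergence is the smallest modulus among the singular points: (1/2)*sqrt(5).


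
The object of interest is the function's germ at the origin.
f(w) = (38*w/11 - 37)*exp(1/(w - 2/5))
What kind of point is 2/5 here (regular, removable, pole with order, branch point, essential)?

The exponent 1/(w - (2/5)) has a pole at 2/5, so exp(1/(w - (2/5))) takes every nonzero value near it: an essential singularity (not a pole of any order).

The point is an essential singularity.
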